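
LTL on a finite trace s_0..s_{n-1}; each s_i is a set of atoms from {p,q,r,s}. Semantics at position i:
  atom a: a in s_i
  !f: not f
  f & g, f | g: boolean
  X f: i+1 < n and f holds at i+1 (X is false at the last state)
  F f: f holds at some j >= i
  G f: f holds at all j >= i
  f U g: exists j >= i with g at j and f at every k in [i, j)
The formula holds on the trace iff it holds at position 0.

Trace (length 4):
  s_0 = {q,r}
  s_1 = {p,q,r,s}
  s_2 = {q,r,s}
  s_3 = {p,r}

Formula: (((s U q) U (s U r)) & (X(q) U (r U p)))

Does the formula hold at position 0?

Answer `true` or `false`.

Answer: true

Derivation:
s_0={q,r}: (((s U q) U (s U r)) & (X(q) U (r U p)))=True ((s U q) U (s U r))=True (s U q)=True s=False q=True (s U r)=True r=True (X(q) U (r U p))=True X(q)=True (r U p)=True p=False
s_1={p,q,r,s}: (((s U q) U (s U r)) & (X(q) U (r U p)))=True ((s U q) U (s U r))=True (s U q)=True s=True q=True (s U r)=True r=True (X(q) U (r U p))=True X(q)=True (r U p)=True p=True
s_2={q,r,s}: (((s U q) U (s U r)) & (X(q) U (r U p)))=True ((s U q) U (s U r))=True (s U q)=True s=True q=True (s U r)=True r=True (X(q) U (r U p))=True X(q)=False (r U p)=True p=False
s_3={p,r}: (((s U q) U (s U r)) & (X(q) U (r U p)))=True ((s U q) U (s U r))=True (s U q)=False s=False q=False (s U r)=True r=True (X(q) U (r U p))=True X(q)=False (r U p)=True p=True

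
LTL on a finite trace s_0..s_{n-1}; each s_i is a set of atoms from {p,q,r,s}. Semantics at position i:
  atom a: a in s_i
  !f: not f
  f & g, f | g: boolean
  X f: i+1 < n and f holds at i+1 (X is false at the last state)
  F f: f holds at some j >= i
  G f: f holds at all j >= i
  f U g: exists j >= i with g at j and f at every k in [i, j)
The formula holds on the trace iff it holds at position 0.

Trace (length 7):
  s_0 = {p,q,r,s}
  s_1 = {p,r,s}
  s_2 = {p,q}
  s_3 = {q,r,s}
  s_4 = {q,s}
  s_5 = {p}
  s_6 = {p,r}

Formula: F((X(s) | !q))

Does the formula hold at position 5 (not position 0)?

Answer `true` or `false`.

Answer: true

Derivation:
s_0={p,q,r,s}: F((X(s) | !q))=True (X(s) | !q)=True X(s)=True s=True !q=False q=True
s_1={p,r,s}: F((X(s) | !q))=True (X(s) | !q)=True X(s)=False s=True !q=True q=False
s_2={p,q}: F((X(s) | !q))=True (X(s) | !q)=True X(s)=True s=False !q=False q=True
s_3={q,r,s}: F((X(s) | !q))=True (X(s) | !q)=True X(s)=True s=True !q=False q=True
s_4={q,s}: F((X(s) | !q))=True (X(s) | !q)=False X(s)=False s=True !q=False q=True
s_5={p}: F((X(s) | !q))=True (X(s) | !q)=True X(s)=False s=False !q=True q=False
s_6={p,r}: F((X(s) | !q))=True (X(s) | !q)=True X(s)=False s=False !q=True q=False
Evaluating at position 5: result = True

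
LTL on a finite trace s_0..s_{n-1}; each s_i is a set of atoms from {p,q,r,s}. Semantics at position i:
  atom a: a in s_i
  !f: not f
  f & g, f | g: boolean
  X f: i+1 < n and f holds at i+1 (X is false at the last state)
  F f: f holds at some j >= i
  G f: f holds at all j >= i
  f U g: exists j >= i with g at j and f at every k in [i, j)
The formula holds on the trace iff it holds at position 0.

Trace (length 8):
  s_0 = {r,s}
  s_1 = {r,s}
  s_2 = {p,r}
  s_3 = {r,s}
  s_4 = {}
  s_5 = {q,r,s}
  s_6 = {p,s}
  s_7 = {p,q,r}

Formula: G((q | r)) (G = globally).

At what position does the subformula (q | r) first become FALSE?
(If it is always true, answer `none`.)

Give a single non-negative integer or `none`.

Answer: 4

Derivation:
s_0={r,s}: (q | r)=True q=False r=True
s_1={r,s}: (q | r)=True q=False r=True
s_2={p,r}: (q | r)=True q=False r=True
s_3={r,s}: (q | r)=True q=False r=True
s_4={}: (q | r)=False q=False r=False
s_5={q,r,s}: (q | r)=True q=True r=True
s_6={p,s}: (q | r)=False q=False r=False
s_7={p,q,r}: (q | r)=True q=True r=True
G((q | r)) holds globally = False
First violation at position 4.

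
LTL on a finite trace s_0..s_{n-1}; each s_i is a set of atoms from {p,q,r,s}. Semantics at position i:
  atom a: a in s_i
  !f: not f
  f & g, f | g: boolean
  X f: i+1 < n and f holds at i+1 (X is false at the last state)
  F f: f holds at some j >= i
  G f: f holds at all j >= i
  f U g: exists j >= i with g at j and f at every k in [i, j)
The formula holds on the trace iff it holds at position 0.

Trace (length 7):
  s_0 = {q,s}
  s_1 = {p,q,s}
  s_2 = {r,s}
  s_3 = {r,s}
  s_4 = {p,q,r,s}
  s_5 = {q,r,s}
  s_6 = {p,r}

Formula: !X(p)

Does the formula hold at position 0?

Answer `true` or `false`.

Answer: false

Derivation:
s_0={q,s}: !X(p)=False X(p)=True p=False
s_1={p,q,s}: !X(p)=True X(p)=False p=True
s_2={r,s}: !X(p)=True X(p)=False p=False
s_3={r,s}: !X(p)=False X(p)=True p=False
s_4={p,q,r,s}: !X(p)=True X(p)=False p=True
s_5={q,r,s}: !X(p)=False X(p)=True p=False
s_6={p,r}: !X(p)=True X(p)=False p=True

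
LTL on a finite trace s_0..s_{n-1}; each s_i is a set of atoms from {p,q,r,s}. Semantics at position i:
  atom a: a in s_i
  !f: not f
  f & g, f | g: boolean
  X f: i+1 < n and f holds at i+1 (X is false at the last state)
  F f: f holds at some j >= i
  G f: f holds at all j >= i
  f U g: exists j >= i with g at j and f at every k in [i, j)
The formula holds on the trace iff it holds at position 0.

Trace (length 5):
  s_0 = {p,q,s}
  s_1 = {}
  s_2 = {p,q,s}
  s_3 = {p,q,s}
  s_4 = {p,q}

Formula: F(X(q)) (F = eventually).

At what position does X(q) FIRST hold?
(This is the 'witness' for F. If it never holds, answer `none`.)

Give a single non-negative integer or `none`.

Answer: 1

Derivation:
s_0={p,q,s}: X(q)=False q=True
s_1={}: X(q)=True q=False
s_2={p,q,s}: X(q)=True q=True
s_3={p,q,s}: X(q)=True q=True
s_4={p,q}: X(q)=False q=True
F(X(q)) holds; first witness at position 1.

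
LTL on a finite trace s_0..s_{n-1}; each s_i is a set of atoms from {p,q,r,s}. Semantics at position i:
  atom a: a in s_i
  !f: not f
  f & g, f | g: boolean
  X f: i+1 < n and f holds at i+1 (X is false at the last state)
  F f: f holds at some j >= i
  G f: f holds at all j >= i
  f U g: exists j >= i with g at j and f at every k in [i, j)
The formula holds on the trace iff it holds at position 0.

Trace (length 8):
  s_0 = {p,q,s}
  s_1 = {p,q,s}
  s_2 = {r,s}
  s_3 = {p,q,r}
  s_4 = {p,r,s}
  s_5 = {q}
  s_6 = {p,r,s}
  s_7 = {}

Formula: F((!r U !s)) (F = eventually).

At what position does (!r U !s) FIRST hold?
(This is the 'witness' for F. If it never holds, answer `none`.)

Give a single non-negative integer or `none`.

Answer: 3

Derivation:
s_0={p,q,s}: (!r U !s)=False !r=True r=False !s=False s=True
s_1={p,q,s}: (!r U !s)=False !r=True r=False !s=False s=True
s_2={r,s}: (!r U !s)=False !r=False r=True !s=False s=True
s_3={p,q,r}: (!r U !s)=True !r=False r=True !s=True s=False
s_4={p,r,s}: (!r U !s)=False !r=False r=True !s=False s=True
s_5={q}: (!r U !s)=True !r=True r=False !s=True s=False
s_6={p,r,s}: (!r U !s)=False !r=False r=True !s=False s=True
s_7={}: (!r U !s)=True !r=True r=False !s=True s=False
F((!r U !s)) holds; first witness at position 3.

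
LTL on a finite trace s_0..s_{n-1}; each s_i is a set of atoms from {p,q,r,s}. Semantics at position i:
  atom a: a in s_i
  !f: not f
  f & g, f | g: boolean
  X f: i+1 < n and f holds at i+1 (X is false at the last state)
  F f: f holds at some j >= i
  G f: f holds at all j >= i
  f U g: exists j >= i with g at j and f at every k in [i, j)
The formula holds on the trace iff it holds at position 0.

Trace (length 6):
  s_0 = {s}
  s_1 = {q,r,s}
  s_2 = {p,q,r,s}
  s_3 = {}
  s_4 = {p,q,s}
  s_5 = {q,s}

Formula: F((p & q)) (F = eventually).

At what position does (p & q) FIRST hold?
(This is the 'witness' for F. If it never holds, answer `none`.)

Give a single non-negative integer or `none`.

s_0={s}: (p & q)=False p=False q=False
s_1={q,r,s}: (p & q)=False p=False q=True
s_2={p,q,r,s}: (p & q)=True p=True q=True
s_3={}: (p & q)=False p=False q=False
s_4={p,q,s}: (p & q)=True p=True q=True
s_5={q,s}: (p & q)=False p=False q=True
F((p & q)) holds; first witness at position 2.

Answer: 2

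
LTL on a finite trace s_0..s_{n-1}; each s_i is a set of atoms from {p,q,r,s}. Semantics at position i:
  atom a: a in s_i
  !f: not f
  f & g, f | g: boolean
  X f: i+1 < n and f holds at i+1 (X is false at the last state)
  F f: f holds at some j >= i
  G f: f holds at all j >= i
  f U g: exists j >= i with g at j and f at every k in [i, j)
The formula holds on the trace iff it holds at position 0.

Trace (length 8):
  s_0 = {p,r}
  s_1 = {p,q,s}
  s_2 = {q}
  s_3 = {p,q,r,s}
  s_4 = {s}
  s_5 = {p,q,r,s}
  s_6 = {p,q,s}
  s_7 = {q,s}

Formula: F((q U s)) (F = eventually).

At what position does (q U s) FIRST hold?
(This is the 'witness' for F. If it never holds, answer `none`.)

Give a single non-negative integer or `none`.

Answer: 1

Derivation:
s_0={p,r}: (q U s)=False q=False s=False
s_1={p,q,s}: (q U s)=True q=True s=True
s_2={q}: (q U s)=True q=True s=False
s_3={p,q,r,s}: (q U s)=True q=True s=True
s_4={s}: (q U s)=True q=False s=True
s_5={p,q,r,s}: (q U s)=True q=True s=True
s_6={p,q,s}: (q U s)=True q=True s=True
s_7={q,s}: (q U s)=True q=True s=True
F((q U s)) holds; first witness at position 1.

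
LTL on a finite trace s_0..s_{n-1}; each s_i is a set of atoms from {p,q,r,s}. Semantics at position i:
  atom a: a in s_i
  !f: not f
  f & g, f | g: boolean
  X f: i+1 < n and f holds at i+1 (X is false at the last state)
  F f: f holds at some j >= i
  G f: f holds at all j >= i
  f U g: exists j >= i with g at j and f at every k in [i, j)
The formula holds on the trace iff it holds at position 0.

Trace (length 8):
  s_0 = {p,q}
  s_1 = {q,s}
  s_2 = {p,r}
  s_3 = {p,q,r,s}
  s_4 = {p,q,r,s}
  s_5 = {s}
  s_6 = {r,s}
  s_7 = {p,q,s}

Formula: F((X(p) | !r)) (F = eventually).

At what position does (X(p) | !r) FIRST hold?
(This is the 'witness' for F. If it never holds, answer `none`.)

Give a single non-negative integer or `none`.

s_0={p,q}: (X(p) | !r)=True X(p)=False p=True !r=True r=False
s_1={q,s}: (X(p) | !r)=True X(p)=True p=False !r=True r=False
s_2={p,r}: (X(p) | !r)=True X(p)=True p=True !r=False r=True
s_3={p,q,r,s}: (X(p) | !r)=True X(p)=True p=True !r=False r=True
s_4={p,q,r,s}: (X(p) | !r)=False X(p)=False p=True !r=False r=True
s_5={s}: (X(p) | !r)=True X(p)=False p=False !r=True r=False
s_6={r,s}: (X(p) | !r)=True X(p)=True p=False !r=False r=True
s_7={p,q,s}: (X(p) | !r)=True X(p)=False p=True !r=True r=False
F((X(p) | !r)) holds; first witness at position 0.

Answer: 0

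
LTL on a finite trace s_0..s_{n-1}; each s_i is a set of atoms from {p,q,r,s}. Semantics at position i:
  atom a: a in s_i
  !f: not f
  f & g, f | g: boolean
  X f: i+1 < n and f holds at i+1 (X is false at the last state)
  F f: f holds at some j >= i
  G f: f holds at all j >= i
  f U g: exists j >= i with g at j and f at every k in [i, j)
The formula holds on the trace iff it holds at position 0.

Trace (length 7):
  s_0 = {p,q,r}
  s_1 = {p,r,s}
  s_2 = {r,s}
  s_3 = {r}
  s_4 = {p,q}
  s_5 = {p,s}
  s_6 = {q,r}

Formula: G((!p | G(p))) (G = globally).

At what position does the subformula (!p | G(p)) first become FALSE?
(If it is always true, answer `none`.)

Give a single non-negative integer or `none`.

s_0={p,q,r}: (!p | G(p))=False !p=False p=True G(p)=False
s_1={p,r,s}: (!p | G(p))=False !p=False p=True G(p)=False
s_2={r,s}: (!p | G(p))=True !p=True p=False G(p)=False
s_3={r}: (!p | G(p))=True !p=True p=False G(p)=False
s_4={p,q}: (!p | G(p))=False !p=False p=True G(p)=False
s_5={p,s}: (!p | G(p))=False !p=False p=True G(p)=False
s_6={q,r}: (!p | G(p))=True !p=True p=False G(p)=False
G((!p | G(p))) holds globally = False
First violation at position 0.

Answer: 0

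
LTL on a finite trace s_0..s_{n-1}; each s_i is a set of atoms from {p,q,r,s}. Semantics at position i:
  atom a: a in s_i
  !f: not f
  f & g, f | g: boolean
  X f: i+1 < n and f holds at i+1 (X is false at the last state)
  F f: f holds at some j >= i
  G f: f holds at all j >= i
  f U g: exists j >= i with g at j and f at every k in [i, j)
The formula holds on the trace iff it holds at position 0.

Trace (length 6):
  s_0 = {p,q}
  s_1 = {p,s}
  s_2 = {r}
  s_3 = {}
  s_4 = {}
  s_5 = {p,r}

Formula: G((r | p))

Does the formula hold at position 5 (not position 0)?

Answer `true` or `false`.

s_0={p,q}: G((r | p))=False (r | p)=True r=False p=True
s_1={p,s}: G((r | p))=False (r | p)=True r=False p=True
s_2={r}: G((r | p))=False (r | p)=True r=True p=False
s_3={}: G((r | p))=False (r | p)=False r=False p=False
s_4={}: G((r | p))=False (r | p)=False r=False p=False
s_5={p,r}: G((r | p))=True (r | p)=True r=True p=True
Evaluating at position 5: result = True

Answer: true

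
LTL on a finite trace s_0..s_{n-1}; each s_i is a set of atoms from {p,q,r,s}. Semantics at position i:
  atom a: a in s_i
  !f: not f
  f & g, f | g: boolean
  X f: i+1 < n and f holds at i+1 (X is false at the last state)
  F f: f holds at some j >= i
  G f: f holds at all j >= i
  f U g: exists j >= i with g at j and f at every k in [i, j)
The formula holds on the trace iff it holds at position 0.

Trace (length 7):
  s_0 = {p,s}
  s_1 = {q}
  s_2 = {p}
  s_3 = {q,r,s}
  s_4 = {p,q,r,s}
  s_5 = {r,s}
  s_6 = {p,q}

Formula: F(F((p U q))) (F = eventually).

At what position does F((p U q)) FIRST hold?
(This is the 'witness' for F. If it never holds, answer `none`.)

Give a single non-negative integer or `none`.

Answer: 0

Derivation:
s_0={p,s}: F((p U q))=True (p U q)=True p=True q=False
s_1={q}: F((p U q))=True (p U q)=True p=False q=True
s_2={p}: F((p U q))=True (p U q)=True p=True q=False
s_3={q,r,s}: F((p U q))=True (p U q)=True p=False q=True
s_4={p,q,r,s}: F((p U q))=True (p U q)=True p=True q=True
s_5={r,s}: F((p U q))=True (p U q)=False p=False q=False
s_6={p,q}: F((p U q))=True (p U q)=True p=True q=True
F(F((p U q))) holds; first witness at position 0.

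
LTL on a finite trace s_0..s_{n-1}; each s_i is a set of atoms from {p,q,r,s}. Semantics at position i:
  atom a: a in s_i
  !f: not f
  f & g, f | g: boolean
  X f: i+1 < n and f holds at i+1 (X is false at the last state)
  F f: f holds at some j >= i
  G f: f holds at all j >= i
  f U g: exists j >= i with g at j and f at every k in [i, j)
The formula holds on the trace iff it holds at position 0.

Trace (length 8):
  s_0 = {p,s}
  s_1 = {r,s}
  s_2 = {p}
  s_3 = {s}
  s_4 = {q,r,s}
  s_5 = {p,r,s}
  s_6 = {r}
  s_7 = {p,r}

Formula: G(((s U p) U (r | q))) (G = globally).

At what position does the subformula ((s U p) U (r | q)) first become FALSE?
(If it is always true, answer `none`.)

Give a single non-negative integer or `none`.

s_0={p,s}: ((s U p) U (r | q))=True (s U p)=True s=True p=True (r | q)=False r=False q=False
s_1={r,s}: ((s U p) U (r | q))=True (s U p)=True s=True p=False (r | q)=True r=True q=False
s_2={p}: ((s U p) U (r | q))=True (s U p)=True s=False p=True (r | q)=False r=False q=False
s_3={s}: ((s U p) U (r | q))=True (s U p)=True s=True p=False (r | q)=False r=False q=False
s_4={q,r,s}: ((s U p) U (r | q))=True (s U p)=True s=True p=False (r | q)=True r=True q=True
s_5={p,r,s}: ((s U p) U (r | q))=True (s U p)=True s=True p=True (r | q)=True r=True q=False
s_6={r}: ((s U p) U (r | q))=True (s U p)=False s=False p=False (r | q)=True r=True q=False
s_7={p,r}: ((s U p) U (r | q))=True (s U p)=True s=False p=True (r | q)=True r=True q=False
G(((s U p) U (r | q))) holds globally = True
No violation — formula holds at every position.

Answer: none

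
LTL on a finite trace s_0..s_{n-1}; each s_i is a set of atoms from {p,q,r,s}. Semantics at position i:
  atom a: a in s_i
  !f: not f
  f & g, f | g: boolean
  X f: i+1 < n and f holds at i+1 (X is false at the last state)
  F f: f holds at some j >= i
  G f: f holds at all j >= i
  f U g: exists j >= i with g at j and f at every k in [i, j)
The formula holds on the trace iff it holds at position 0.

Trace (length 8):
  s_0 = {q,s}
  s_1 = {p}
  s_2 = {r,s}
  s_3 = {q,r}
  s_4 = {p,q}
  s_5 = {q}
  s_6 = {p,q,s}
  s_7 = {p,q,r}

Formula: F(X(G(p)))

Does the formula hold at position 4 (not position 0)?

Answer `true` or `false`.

s_0={q,s}: F(X(G(p)))=True X(G(p))=False G(p)=False p=False
s_1={p}: F(X(G(p)))=True X(G(p))=False G(p)=False p=True
s_2={r,s}: F(X(G(p)))=True X(G(p))=False G(p)=False p=False
s_3={q,r}: F(X(G(p)))=True X(G(p))=False G(p)=False p=False
s_4={p,q}: F(X(G(p)))=True X(G(p))=False G(p)=False p=True
s_5={q}: F(X(G(p)))=True X(G(p))=True G(p)=False p=False
s_6={p,q,s}: F(X(G(p)))=True X(G(p))=True G(p)=True p=True
s_7={p,q,r}: F(X(G(p)))=False X(G(p))=False G(p)=True p=True
Evaluating at position 4: result = True

Answer: true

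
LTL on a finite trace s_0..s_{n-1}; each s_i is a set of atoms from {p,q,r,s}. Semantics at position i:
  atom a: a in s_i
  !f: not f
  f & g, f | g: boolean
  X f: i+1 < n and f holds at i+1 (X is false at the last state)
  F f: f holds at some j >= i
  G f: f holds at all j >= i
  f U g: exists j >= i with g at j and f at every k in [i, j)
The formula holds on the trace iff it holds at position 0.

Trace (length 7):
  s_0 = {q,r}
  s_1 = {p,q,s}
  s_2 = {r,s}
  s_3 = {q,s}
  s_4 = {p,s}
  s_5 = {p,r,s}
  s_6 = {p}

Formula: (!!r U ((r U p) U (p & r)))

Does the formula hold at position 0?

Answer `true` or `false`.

Answer: false

Derivation:
s_0={q,r}: (!!r U ((r U p) U (p & r)))=False !!r=True !r=False r=True ((r U p) U (p & r))=False (r U p)=True p=False (p & r)=False
s_1={p,q,s}: (!!r U ((r U p) U (p & r)))=False !!r=False !r=True r=False ((r U p) U (p & r))=False (r U p)=True p=True (p & r)=False
s_2={r,s}: (!!r U ((r U p) U (p & r)))=False !!r=True !r=False r=True ((r U p) U (p & r))=False (r U p)=False p=False (p & r)=False
s_3={q,s}: (!!r U ((r U p) U (p & r)))=False !!r=False !r=True r=False ((r U p) U (p & r))=False (r U p)=False p=False (p & r)=False
s_4={p,s}: (!!r U ((r U p) U (p & r)))=True !!r=False !r=True r=False ((r U p) U (p & r))=True (r U p)=True p=True (p & r)=False
s_5={p,r,s}: (!!r U ((r U p) U (p & r)))=True !!r=True !r=False r=True ((r U p) U (p & r))=True (r U p)=True p=True (p & r)=True
s_6={p}: (!!r U ((r U p) U (p & r)))=False !!r=False !r=True r=False ((r U p) U (p & r))=False (r U p)=True p=True (p & r)=False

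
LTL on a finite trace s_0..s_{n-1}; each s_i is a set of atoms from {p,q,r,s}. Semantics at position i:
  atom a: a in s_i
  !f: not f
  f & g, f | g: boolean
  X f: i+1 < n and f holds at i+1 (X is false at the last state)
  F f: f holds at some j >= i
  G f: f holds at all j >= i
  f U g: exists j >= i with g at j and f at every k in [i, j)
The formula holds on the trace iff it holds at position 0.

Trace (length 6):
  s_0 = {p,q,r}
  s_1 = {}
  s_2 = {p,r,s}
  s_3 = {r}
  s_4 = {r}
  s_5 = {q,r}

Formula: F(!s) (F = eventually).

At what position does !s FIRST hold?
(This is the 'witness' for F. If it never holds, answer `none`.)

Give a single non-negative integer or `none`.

s_0={p,q,r}: !s=True s=False
s_1={}: !s=True s=False
s_2={p,r,s}: !s=False s=True
s_3={r}: !s=True s=False
s_4={r}: !s=True s=False
s_5={q,r}: !s=True s=False
F(!s) holds; first witness at position 0.

Answer: 0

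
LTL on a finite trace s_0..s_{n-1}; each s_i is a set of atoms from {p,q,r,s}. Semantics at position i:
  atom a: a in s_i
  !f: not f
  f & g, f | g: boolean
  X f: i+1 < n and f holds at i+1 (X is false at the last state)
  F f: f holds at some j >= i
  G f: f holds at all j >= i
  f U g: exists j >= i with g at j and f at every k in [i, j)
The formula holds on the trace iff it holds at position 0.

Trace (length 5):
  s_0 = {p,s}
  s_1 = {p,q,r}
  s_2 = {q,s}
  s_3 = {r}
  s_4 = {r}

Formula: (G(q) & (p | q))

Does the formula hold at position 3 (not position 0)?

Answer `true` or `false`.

Answer: false

Derivation:
s_0={p,s}: (G(q) & (p | q))=False G(q)=False q=False (p | q)=True p=True
s_1={p,q,r}: (G(q) & (p | q))=False G(q)=False q=True (p | q)=True p=True
s_2={q,s}: (G(q) & (p | q))=False G(q)=False q=True (p | q)=True p=False
s_3={r}: (G(q) & (p | q))=False G(q)=False q=False (p | q)=False p=False
s_4={r}: (G(q) & (p | q))=False G(q)=False q=False (p | q)=False p=False
Evaluating at position 3: result = False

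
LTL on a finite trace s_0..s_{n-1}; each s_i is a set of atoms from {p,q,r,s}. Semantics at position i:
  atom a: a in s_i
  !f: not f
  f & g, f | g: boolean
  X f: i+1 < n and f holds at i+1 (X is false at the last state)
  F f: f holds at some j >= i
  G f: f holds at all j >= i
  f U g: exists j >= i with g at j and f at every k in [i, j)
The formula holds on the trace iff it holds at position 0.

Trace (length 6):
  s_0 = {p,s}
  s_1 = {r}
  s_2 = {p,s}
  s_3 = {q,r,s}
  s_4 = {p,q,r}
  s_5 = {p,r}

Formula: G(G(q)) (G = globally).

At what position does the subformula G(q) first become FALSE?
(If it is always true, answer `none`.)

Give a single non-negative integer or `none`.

Answer: 0

Derivation:
s_0={p,s}: G(q)=False q=False
s_1={r}: G(q)=False q=False
s_2={p,s}: G(q)=False q=False
s_3={q,r,s}: G(q)=False q=True
s_4={p,q,r}: G(q)=False q=True
s_5={p,r}: G(q)=False q=False
G(G(q)) holds globally = False
First violation at position 0.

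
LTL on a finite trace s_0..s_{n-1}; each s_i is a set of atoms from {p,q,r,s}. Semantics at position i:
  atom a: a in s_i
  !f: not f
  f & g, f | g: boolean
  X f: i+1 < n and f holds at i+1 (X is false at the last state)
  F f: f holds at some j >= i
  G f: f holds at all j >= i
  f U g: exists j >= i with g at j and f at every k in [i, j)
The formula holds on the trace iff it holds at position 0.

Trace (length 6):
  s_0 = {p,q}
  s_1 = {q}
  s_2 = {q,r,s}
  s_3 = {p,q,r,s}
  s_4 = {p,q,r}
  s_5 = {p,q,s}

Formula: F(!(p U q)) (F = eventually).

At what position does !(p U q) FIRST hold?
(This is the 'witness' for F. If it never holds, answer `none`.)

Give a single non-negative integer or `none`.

s_0={p,q}: !(p U q)=False (p U q)=True p=True q=True
s_1={q}: !(p U q)=False (p U q)=True p=False q=True
s_2={q,r,s}: !(p U q)=False (p U q)=True p=False q=True
s_3={p,q,r,s}: !(p U q)=False (p U q)=True p=True q=True
s_4={p,q,r}: !(p U q)=False (p U q)=True p=True q=True
s_5={p,q,s}: !(p U q)=False (p U q)=True p=True q=True
F(!(p U q)) does not hold (no witness exists).

Answer: none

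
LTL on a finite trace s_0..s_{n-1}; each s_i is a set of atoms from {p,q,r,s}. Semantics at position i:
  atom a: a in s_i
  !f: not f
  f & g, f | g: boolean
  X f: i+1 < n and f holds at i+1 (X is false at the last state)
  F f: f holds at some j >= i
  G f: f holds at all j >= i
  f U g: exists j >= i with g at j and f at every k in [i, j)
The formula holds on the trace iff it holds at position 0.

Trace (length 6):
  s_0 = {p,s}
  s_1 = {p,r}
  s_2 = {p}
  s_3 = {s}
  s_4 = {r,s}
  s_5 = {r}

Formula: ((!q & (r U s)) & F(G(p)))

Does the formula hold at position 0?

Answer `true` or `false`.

Answer: false

Derivation:
s_0={p,s}: ((!q & (r U s)) & F(G(p)))=False (!q & (r U s))=True !q=True q=False (r U s)=True r=False s=True F(G(p))=False G(p)=False p=True
s_1={p,r}: ((!q & (r U s)) & F(G(p)))=False (!q & (r U s))=False !q=True q=False (r U s)=False r=True s=False F(G(p))=False G(p)=False p=True
s_2={p}: ((!q & (r U s)) & F(G(p)))=False (!q & (r U s))=False !q=True q=False (r U s)=False r=False s=False F(G(p))=False G(p)=False p=True
s_3={s}: ((!q & (r U s)) & F(G(p)))=False (!q & (r U s))=True !q=True q=False (r U s)=True r=False s=True F(G(p))=False G(p)=False p=False
s_4={r,s}: ((!q & (r U s)) & F(G(p)))=False (!q & (r U s))=True !q=True q=False (r U s)=True r=True s=True F(G(p))=False G(p)=False p=False
s_5={r}: ((!q & (r U s)) & F(G(p)))=False (!q & (r U s))=False !q=True q=False (r U s)=False r=True s=False F(G(p))=False G(p)=False p=False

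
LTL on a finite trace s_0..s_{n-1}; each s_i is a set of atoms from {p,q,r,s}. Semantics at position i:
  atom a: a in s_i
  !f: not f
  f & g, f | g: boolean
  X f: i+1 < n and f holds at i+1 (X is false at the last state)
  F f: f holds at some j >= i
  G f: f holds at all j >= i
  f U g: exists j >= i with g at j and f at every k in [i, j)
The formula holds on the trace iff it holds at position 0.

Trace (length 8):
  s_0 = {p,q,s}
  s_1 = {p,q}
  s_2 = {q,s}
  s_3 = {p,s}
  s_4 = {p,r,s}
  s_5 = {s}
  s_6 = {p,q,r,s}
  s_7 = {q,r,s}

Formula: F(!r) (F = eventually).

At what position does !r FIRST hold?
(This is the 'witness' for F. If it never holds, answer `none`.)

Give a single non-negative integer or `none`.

Answer: 0

Derivation:
s_0={p,q,s}: !r=True r=False
s_1={p,q}: !r=True r=False
s_2={q,s}: !r=True r=False
s_3={p,s}: !r=True r=False
s_4={p,r,s}: !r=False r=True
s_5={s}: !r=True r=False
s_6={p,q,r,s}: !r=False r=True
s_7={q,r,s}: !r=False r=True
F(!r) holds; first witness at position 0.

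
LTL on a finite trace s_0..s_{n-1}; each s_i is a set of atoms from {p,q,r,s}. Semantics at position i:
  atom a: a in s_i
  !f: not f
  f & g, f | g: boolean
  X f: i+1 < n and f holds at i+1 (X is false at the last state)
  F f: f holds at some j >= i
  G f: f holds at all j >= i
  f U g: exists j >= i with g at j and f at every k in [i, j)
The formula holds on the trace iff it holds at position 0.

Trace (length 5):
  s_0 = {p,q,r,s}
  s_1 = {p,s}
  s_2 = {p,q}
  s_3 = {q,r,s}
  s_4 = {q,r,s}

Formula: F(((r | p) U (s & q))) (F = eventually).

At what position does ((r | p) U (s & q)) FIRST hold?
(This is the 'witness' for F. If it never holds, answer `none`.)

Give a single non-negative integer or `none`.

Answer: 0

Derivation:
s_0={p,q,r,s}: ((r | p) U (s & q))=True (r | p)=True r=True p=True (s & q)=True s=True q=True
s_1={p,s}: ((r | p) U (s & q))=True (r | p)=True r=False p=True (s & q)=False s=True q=False
s_2={p,q}: ((r | p) U (s & q))=True (r | p)=True r=False p=True (s & q)=False s=False q=True
s_3={q,r,s}: ((r | p) U (s & q))=True (r | p)=True r=True p=False (s & q)=True s=True q=True
s_4={q,r,s}: ((r | p) U (s & q))=True (r | p)=True r=True p=False (s & q)=True s=True q=True
F(((r | p) U (s & q))) holds; first witness at position 0.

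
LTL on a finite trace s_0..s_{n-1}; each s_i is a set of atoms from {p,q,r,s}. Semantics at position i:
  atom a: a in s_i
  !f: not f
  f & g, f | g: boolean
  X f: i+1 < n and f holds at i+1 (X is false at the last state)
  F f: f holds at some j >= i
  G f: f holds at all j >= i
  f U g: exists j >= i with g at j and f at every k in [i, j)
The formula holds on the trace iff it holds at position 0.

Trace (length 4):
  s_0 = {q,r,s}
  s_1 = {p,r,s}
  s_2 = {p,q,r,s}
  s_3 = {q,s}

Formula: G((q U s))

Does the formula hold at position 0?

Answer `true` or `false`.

s_0={q,r,s}: G((q U s))=True (q U s)=True q=True s=True
s_1={p,r,s}: G((q U s))=True (q U s)=True q=False s=True
s_2={p,q,r,s}: G((q U s))=True (q U s)=True q=True s=True
s_3={q,s}: G((q U s))=True (q U s)=True q=True s=True

Answer: true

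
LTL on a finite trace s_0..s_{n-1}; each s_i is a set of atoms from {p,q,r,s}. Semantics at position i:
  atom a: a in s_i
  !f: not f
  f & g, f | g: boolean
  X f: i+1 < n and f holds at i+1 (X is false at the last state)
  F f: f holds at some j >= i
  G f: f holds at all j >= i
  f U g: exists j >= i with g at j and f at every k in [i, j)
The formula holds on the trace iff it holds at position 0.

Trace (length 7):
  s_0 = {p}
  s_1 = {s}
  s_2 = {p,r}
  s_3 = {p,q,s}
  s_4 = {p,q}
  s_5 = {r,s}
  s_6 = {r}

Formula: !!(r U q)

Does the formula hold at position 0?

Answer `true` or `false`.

s_0={p}: !!(r U q)=False !(r U q)=True (r U q)=False r=False q=False
s_1={s}: !!(r U q)=False !(r U q)=True (r U q)=False r=False q=False
s_2={p,r}: !!(r U q)=True !(r U q)=False (r U q)=True r=True q=False
s_3={p,q,s}: !!(r U q)=True !(r U q)=False (r U q)=True r=False q=True
s_4={p,q}: !!(r U q)=True !(r U q)=False (r U q)=True r=False q=True
s_5={r,s}: !!(r U q)=False !(r U q)=True (r U q)=False r=True q=False
s_6={r}: !!(r U q)=False !(r U q)=True (r U q)=False r=True q=False

Answer: false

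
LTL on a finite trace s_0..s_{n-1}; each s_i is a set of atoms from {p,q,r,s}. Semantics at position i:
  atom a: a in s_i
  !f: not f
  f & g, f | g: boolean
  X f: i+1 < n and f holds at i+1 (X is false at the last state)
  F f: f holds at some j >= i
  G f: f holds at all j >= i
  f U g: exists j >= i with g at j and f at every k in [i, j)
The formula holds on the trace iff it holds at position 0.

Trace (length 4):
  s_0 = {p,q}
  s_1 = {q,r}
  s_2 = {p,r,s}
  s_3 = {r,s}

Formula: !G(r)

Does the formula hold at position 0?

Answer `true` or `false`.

Answer: true

Derivation:
s_0={p,q}: !G(r)=True G(r)=False r=False
s_1={q,r}: !G(r)=False G(r)=True r=True
s_2={p,r,s}: !G(r)=False G(r)=True r=True
s_3={r,s}: !G(r)=False G(r)=True r=True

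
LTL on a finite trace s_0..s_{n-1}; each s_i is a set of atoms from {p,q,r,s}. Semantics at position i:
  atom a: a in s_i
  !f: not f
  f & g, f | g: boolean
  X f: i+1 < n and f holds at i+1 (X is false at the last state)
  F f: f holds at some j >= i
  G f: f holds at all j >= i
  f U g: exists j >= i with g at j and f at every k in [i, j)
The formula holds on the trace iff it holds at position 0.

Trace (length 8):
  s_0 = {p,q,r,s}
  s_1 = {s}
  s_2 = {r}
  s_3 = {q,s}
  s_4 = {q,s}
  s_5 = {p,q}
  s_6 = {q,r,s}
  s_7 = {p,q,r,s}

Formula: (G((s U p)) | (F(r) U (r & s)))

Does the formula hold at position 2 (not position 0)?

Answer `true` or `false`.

s_0={p,q,r,s}: (G((s U p)) | (F(r) U (r & s)))=True G((s U p))=False (s U p)=True s=True p=True (F(r) U (r & s))=True F(r)=True r=True (r & s)=True
s_1={s}: (G((s U p)) | (F(r) U (r & s)))=True G((s U p))=False (s U p)=False s=True p=False (F(r) U (r & s))=True F(r)=True r=False (r & s)=False
s_2={r}: (G((s U p)) | (F(r) U (r & s)))=True G((s U p))=False (s U p)=False s=False p=False (F(r) U (r & s))=True F(r)=True r=True (r & s)=False
s_3={q,s}: (G((s U p)) | (F(r) U (r & s)))=True G((s U p))=True (s U p)=True s=True p=False (F(r) U (r & s))=True F(r)=True r=False (r & s)=False
s_4={q,s}: (G((s U p)) | (F(r) U (r & s)))=True G((s U p))=True (s U p)=True s=True p=False (F(r) U (r & s))=True F(r)=True r=False (r & s)=False
s_5={p,q}: (G((s U p)) | (F(r) U (r & s)))=True G((s U p))=True (s U p)=True s=False p=True (F(r) U (r & s))=True F(r)=True r=False (r & s)=False
s_6={q,r,s}: (G((s U p)) | (F(r) U (r & s)))=True G((s U p))=True (s U p)=True s=True p=False (F(r) U (r & s))=True F(r)=True r=True (r & s)=True
s_7={p,q,r,s}: (G((s U p)) | (F(r) U (r & s)))=True G((s U p))=True (s U p)=True s=True p=True (F(r) U (r & s))=True F(r)=True r=True (r & s)=True
Evaluating at position 2: result = True

Answer: true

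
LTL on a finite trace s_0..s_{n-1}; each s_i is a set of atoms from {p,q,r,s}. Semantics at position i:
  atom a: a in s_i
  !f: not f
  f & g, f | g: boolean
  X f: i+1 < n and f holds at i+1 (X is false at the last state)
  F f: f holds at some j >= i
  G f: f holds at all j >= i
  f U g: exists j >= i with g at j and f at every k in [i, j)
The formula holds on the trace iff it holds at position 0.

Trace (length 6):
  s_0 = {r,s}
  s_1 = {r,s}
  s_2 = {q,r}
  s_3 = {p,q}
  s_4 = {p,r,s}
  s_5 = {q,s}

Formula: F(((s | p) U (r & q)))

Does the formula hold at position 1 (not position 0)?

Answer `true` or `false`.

Answer: true

Derivation:
s_0={r,s}: F(((s | p) U (r & q)))=True ((s | p) U (r & q))=True (s | p)=True s=True p=False (r & q)=False r=True q=False
s_1={r,s}: F(((s | p) U (r & q)))=True ((s | p) U (r & q))=True (s | p)=True s=True p=False (r & q)=False r=True q=False
s_2={q,r}: F(((s | p) U (r & q)))=True ((s | p) U (r & q))=True (s | p)=False s=False p=False (r & q)=True r=True q=True
s_3={p,q}: F(((s | p) U (r & q)))=False ((s | p) U (r & q))=False (s | p)=True s=False p=True (r & q)=False r=False q=True
s_4={p,r,s}: F(((s | p) U (r & q)))=False ((s | p) U (r & q))=False (s | p)=True s=True p=True (r & q)=False r=True q=False
s_5={q,s}: F(((s | p) U (r & q)))=False ((s | p) U (r & q))=False (s | p)=True s=True p=False (r & q)=False r=False q=True
Evaluating at position 1: result = True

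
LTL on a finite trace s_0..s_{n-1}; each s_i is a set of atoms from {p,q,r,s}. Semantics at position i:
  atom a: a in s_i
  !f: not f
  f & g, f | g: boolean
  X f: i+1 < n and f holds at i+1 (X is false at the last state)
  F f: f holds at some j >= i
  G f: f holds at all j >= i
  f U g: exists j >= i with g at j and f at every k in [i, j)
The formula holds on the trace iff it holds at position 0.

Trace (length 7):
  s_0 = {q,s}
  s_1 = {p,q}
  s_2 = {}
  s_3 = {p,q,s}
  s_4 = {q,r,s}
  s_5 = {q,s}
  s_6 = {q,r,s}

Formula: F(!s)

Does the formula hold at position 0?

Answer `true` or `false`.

Answer: true

Derivation:
s_0={q,s}: F(!s)=True !s=False s=True
s_1={p,q}: F(!s)=True !s=True s=False
s_2={}: F(!s)=True !s=True s=False
s_3={p,q,s}: F(!s)=False !s=False s=True
s_4={q,r,s}: F(!s)=False !s=False s=True
s_5={q,s}: F(!s)=False !s=False s=True
s_6={q,r,s}: F(!s)=False !s=False s=True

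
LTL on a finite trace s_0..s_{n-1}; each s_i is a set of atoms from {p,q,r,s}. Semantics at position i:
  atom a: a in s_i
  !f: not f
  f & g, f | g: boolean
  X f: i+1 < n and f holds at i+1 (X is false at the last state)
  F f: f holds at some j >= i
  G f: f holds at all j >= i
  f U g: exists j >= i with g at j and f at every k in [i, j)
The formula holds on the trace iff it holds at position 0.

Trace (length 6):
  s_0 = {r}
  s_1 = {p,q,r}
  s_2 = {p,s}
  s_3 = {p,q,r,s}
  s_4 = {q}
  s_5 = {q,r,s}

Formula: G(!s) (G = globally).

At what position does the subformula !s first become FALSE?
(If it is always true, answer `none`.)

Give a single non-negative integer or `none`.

s_0={r}: !s=True s=False
s_1={p,q,r}: !s=True s=False
s_2={p,s}: !s=False s=True
s_3={p,q,r,s}: !s=False s=True
s_4={q}: !s=True s=False
s_5={q,r,s}: !s=False s=True
G(!s) holds globally = False
First violation at position 2.

Answer: 2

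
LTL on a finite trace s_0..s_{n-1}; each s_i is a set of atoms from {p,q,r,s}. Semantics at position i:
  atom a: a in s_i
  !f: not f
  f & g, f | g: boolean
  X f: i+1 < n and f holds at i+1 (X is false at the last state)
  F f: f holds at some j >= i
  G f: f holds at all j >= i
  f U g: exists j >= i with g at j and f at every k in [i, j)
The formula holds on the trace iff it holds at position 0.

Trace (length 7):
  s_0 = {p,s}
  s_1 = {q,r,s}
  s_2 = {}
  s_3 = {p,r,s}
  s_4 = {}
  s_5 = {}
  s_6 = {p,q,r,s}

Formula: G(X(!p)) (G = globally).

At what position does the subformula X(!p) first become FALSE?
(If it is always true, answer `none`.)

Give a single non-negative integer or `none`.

s_0={p,s}: X(!p)=True !p=False p=True
s_1={q,r,s}: X(!p)=True !p=True p=False
s_2={}: X(!p)=False !p=True p=False
s_3={p,r,s}: X(!p)=True !p=False p=True
s_4={}: X(!p)=True !p=True p=False
s_5={}: X(!p)=False !p=True p=False
s_6={p,q,r,s}: X(!p)=False !p=False p=True
G(X(!p)) holds globally = False
First violation at position 2.

Answer: 2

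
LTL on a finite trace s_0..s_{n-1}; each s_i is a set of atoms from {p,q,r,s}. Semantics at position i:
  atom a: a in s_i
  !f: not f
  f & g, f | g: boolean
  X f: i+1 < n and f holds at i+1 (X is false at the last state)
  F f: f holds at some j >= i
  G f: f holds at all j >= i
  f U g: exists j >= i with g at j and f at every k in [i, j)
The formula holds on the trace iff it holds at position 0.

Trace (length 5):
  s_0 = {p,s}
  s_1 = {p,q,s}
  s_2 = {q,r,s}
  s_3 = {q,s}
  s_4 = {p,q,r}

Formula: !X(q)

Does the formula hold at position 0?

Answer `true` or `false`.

Answer: false

Derivation:
s_0={p,s}: !X(q)=False X(q)=True q=False
s_1={p,q,s}: !X(q)=False X(q)=True q=True
s_2={q,r,s}: !X(q)=False X(q)=True q=True
s_3={q,s}: !X(q)=False X(q)=True q=True
s_4={p,q,r}: !X(q)=True X(q)=False q=True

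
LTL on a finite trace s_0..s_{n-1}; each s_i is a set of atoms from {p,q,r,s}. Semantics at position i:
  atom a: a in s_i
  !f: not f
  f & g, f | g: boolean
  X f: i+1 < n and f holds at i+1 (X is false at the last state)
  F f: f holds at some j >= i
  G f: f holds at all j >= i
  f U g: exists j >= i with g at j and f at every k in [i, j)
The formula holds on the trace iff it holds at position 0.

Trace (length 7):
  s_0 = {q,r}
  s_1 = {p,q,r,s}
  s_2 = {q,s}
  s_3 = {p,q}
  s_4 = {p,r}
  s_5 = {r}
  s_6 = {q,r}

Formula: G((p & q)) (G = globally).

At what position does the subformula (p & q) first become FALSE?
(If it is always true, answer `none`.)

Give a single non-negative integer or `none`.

s_0={q,r}: (p & q)=False p=False q=True
s_1={p,q,r,s}: (p & q)=True p=True q=True
s_2={q,s}: (p & q)=False p=False q=True
s_3={p,q}: (p & q)=True p=True q=True
s_4={p,r}: (p & q)=False p=True q=False
s_5={r}: (p & q)=False p=False q=False
s_6={q,r}: (p & q)=False p=False q=True
G((p & q)) holds globally = False
First violation at position 0.

Answer: 0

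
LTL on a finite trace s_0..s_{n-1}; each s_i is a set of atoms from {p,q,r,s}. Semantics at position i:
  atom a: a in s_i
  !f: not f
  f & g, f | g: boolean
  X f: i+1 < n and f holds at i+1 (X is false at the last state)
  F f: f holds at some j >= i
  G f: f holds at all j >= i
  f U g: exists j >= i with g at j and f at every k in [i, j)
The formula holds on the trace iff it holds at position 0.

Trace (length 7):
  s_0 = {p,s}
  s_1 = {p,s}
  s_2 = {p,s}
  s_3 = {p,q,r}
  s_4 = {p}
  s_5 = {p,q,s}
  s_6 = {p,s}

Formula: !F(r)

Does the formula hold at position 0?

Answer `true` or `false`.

Answer: false

Derivation:
s_0={p,s}: !F(r)=False F(r)=True r=False
s_1={p,s}: !F(r)=False F(r)=True r=False
s_2={p,s}: !F(r)=False F(r)=True r=False
s_3={p,q,r}: !F(r)=False F(r)=True r=True
s_4={p}: !F(r)=True F(r)=False r=False
s_5={p,q,s}: !F(r)=True F(r)=False r=False
s_6={p,s}: !F(r)=True F(r)=False r=False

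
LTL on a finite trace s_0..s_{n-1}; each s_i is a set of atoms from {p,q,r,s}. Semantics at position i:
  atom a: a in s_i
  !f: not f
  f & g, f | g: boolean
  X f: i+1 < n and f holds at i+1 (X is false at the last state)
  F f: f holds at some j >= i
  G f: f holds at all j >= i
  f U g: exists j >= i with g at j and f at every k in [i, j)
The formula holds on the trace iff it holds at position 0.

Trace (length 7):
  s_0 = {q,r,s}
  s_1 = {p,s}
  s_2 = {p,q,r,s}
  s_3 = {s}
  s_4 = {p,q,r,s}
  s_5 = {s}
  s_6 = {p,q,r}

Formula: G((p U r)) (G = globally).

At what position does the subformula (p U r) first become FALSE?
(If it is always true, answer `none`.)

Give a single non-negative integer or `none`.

Answer: 3

Derivation:
s_0={q,r,s}: (p U r)=True p=False r=True
s_1={p,s}: (p U r)=True p=True r=False
s_2={p,q,r,s}: (p U r)=True p=True r=True
s_3={s}: (p U r)=False p=False r=False
s_4={p,q,r,s}: (p U r)=True p=True r=True
s_5={s}: (p U r)=False p=False r=False
s_6={p,q,r}: (p U r)=True p=True r=True
G((p U r)) holds globally = False
First violation at position 3.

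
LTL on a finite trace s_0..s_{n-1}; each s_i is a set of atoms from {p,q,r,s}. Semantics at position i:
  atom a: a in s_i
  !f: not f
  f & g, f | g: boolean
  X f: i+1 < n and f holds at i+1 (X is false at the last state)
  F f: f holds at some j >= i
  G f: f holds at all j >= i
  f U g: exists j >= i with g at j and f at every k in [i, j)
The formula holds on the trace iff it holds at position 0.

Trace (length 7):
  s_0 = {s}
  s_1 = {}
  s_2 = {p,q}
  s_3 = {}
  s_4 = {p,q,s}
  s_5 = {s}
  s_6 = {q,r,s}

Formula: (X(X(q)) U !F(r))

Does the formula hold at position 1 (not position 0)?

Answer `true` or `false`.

s_0={s}: (X(X(q)) U !F(r))=False X(X(q))=True X(q)=False q=False !F(r)=False F(r)=True r=False
s_1={}: (X(X(q)) U !F(r))=False X(X(q))=False X(q)=True q=False !F(r)=False F(r)=True r=False
s_2={p,q}: (X(X(q)) U !F(r))=False X(X(q))=True X(q)=False q=True !F(r)=False F(r)=True r=False
s_3={}: (X(X(q)) U !F(r))=False X(X(q))=False X(q)=True q=False !F(r)=False F(r)=True r=False
s_4={p,q,s}: (X(X(q)) U !F(r))=False X(X(q))=True X(q)=False q=True !F(r)=False F(r)=True r=False
s_5={s}: (X(X(q)) U !F(r))=False X(X(q))=False X(q)=True q=False !F(r)=False F(r)=True r=False
s_6={q,r,s}: (X(X(q)) U !F(r))=False X(X(q))=False X(q)=False q=True !F(r)=False F(r)=True r=True
Evaluating at position 1: result = False

Answer: false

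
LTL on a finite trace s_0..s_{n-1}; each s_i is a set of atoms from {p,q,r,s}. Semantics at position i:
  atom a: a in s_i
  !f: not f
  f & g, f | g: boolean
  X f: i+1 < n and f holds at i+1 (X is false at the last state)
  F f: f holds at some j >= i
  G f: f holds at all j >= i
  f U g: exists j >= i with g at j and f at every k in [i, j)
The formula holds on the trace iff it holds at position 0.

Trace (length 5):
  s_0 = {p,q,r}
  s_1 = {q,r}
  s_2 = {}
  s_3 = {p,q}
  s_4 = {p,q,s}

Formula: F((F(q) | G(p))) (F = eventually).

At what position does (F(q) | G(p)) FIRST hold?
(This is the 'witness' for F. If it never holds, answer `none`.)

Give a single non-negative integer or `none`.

Answer: 0

Derivation:
s_0={p,q,r}: (F(q) | G(p))=True F(q)=True q=True G(p)=False p=True
s_1={q,r}: (F(q) | G(p))=True F(q)=True q=True G(p)=False p=False
s_2={}: (F(q) | G(p))=True F(q)=True q=False G(p)=False p=False
s_3={p,q}: (F(q) | G(p))=True F(q)=True q=True G(p)=True p=True
s_4={p,q,s}: (F(q) | G(p))=True F(q)=True q=True G(p)=True p=True
F((F(q) | G(p))) holds; first witness at position 0.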